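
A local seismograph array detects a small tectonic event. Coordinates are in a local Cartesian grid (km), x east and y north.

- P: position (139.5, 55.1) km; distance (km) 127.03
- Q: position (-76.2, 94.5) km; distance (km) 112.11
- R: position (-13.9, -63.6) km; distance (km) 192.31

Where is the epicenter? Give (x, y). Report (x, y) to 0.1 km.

32.2 km east, 123.1 km north

Circle about each station: (x − 139.5)² + (y − 55.1)² = 127.03²; (x + 76.2)² + (y − 94.5)² = 112.11²; (x + 13.9)² + (y + 63.6)² = 192.31².
Subtracting pairs of circle equations eliminates x²+y² and gives linear equations (the radical axes):
-431.4 x + 78.8 y = -4191.60
-306.8 x − 237.4 y = -39104.61
Solving the 2×2 system: x ≈ 32.2, y ≈ 123.1 km.
Check against P (with the unrounded x, y): √((x − 139.5)²+(y − 55.1)²) = 127.03 ≈ 127.03 km. ✓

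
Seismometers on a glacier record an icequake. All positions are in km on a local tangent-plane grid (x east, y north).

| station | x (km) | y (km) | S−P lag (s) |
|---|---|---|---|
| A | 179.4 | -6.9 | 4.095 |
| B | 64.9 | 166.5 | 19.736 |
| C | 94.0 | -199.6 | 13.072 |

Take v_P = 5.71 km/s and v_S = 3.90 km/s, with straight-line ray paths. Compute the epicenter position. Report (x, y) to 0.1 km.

Distance from S−P lag: d = Δt · v_P v_S / (v_P − v_S) = Δt · (5.71·3.90)/(5.71−3.90) ≈ 12.3033·Δt.
So d_A = 50.38, d_B = 242.82, d_C = 160.83 km.
Circle about each station: (x − 179.4)² + (y + 6.9)² = 50.38²; (x − 64.9)² + (y − 166.5)² = 242.82²; (x − 94.0)² + (y + 199.6)² = 160.83².
Subtracting pairs of circle equations eliminates x²+y² and gives linear equations (the radical axes):
-229.0 x + 346.8 y = -56721.12
-170.8 x − 385.4 y = -6883.95
Solving the 2×2 system: x ≈ 164.4, y ≈ -55.0 km.

x ≈ 164.4 km, y ≈ -55.0 km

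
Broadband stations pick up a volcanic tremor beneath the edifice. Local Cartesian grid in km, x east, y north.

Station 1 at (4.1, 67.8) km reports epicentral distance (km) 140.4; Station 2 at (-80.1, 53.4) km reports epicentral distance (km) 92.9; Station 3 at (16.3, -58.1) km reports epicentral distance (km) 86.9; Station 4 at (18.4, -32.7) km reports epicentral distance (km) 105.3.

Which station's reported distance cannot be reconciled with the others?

Station 3

Solve using three stations at a time. Using Station 1, Station 2, Station 4 (subtract circle equations pairwise → linear system) gives (x, y) ≈ (-86.7, -39.3).
Distances from that point to each station vs reported:
  Station 1: calculated 140.4 vs reported 140.4 → residual 0.0 km
  Station 2: calculated 92.9 vs reported 92.9 → residual 0.0 km
  Station 3: calculated 104.7 vs reported 86.9 → residual 17.8 km
  Station 4: calculated 105.3 vs reported 105.3 → residual 0.0 km
Station 1, Station 2, Station 4 are mutually consistent (residuals ≈ 0); Station 3 is off by 17.8 km.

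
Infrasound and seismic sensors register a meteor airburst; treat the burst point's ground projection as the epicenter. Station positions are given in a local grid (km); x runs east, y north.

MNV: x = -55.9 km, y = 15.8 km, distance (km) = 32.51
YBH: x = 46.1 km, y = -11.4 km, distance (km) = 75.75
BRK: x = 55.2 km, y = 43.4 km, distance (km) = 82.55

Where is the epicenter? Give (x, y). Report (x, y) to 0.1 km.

-23.5 km east, 18.5 km north

Circle about each station: (x + 55.9)² + (y − 15.8)² = 32.51²; (x − 46.1)² + (y + 11.4)² = 75.75²; (x − 55.2)² + (y − 43.4)² = 82.55².
Subtracting the MNV equation from the YBH and BRK equations removes the quadratic terms:
204.0 x − 54.4 y = -5800.44
222.2 x + 55.2 y = -4201.45
Solving the 2×2 system: x ≈ -23.5, y ≈ 18.5 km.
Check against MNV (with the unrounded x, y): √((x + 55.9)²+(y − 15.8)²) = 32.51 ≈ 32.51 km. ✓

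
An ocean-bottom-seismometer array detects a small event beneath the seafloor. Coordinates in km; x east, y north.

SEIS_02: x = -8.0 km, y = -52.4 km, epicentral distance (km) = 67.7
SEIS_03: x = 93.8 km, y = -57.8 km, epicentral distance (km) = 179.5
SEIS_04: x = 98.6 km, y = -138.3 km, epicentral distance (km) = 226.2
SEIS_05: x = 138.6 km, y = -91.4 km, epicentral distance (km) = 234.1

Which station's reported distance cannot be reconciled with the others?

SEIS_02

Solve using three stations at a time. Using SEIS_03, SEIS_04, SEIS_05 (subtract circle equations pairwise → linear system) gives (x, y) ≈ (-72.7, 9.6).
Distances from that point to each station vs reported:
  SEIS_02: calculated 89.6 vs reported 67.7 → residual 21.9 km
  SEIS_03: calculated 179.6 vs reported 179.5 → residual 0.1 km
  SEIS_04: calculated 226.3 vs reported 226.2 → residual 0.1 km
  SEIS_05: calculated 234.2 vs reported 234.1 → residual 0.1 km
SEIS_03, SEIS_04, SEIS_05 are mutually consistent (residuals ≈ 0); SEIS_02 is off by 21.9 km.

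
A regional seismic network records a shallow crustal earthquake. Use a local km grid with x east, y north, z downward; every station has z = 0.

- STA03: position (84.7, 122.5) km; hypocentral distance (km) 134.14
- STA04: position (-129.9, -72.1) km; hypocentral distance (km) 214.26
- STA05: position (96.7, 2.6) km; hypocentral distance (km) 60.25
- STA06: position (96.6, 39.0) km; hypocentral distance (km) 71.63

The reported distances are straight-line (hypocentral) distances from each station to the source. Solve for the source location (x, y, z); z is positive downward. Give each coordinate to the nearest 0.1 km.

(65.2, 0.1, 51.3)

Each station gives a sphere (x−x_i)² + (y−y_i)² + z² = d_i² (stations at z=0).
Subtracting the STA03 sphere from STA04 and STA05: z² cancels, leaving linear equations in x and y:
-429.2 x − 389.2 y = -28021.73
24.0 x − 239.8 y = 1540.79
Solving: x ≈ 65.198, y ≈ 0.100 km (keep extra digits for the depth step; rounded: 65.2, 0.1).
Then from the STA03 sphere: z² = 134.14² − (x − 84.7)² − (y − 122.5)² with x = 65.198, y = 0.100, so z ≈ 51.298 ≈ 51.3 km.
Check against STA06 (with the unrounded solution): distance 71.63 ≈ 71.63 km. ✓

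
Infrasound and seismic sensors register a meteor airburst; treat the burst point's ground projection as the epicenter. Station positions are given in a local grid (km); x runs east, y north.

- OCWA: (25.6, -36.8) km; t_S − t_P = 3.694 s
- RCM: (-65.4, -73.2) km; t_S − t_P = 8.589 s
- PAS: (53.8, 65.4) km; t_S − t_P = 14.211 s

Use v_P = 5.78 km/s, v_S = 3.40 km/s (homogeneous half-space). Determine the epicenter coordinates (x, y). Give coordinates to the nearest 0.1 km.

-4.9 km east, -36.2 km north

Distance from S−P lag: d = Δt · v_P v_S / (v_P − v_S) = Δt · (5.78·3.40)/(5.78−3.40) ≈ 8.2571·Δt.
So d_OCWA = 30.50, d_RCM = 70.92, d_PAS = 117.34 km.
Circle about each station: (x − 25.6)² + (y + 36.8)² = 30.50²; (x + 65.4)² + (y + 73.2)² = 70.92²; (x − 53.8)² + (y − 65.4)² = 117.34².
Subtracting the OCWA equation from the RCM and PAS equations removes the quadratic terms:
-182.0 x − 72.8 y = 3526.40
56.4 x + 204.4 y = -7676.43
Solving the 2×2 system: x ≈ -4.9, y ≈ -36.2 km.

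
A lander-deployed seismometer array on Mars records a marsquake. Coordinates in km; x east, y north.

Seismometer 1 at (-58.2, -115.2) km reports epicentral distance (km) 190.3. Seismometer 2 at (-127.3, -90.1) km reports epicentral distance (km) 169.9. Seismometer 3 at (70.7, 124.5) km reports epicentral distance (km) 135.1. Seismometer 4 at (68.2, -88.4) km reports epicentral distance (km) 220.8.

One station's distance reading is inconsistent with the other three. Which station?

Seismometer 3

Solve using three stations at a time. Using Seismometer 1, Seismometer 2, Seismometer 4 (subtract circle equations pairwise → linear system) gives (x, y) ≈ (-81.8, 73.8).
Distances from that point to each station vs reported:
  Seismometer 1: calculated 190.5 vs reported 190.3 → residual 0.2 km
  Seismometer 2: calculated 170.1 vs reported 169.9 → residual 0.2 km
  Seismometer 3: calculated 160.7 vs reported 135.1 → residual 25.6 km
  Seismometer 4: calculated 220.9 vs reported 220.8 → residual 0.1 km
Seismometer 1, Seismometer 2, Seismometer 4 are mutually consistent (residuals ≈ 0); Seismometer 3 is off by 25.6 km.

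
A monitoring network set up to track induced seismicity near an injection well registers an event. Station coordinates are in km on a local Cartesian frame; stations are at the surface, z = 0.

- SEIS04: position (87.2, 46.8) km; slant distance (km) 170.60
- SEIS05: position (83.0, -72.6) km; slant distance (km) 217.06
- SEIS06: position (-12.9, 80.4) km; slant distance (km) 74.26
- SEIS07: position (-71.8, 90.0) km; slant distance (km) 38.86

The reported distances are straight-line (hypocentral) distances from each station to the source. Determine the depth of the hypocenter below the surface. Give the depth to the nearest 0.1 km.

31.4 km

Each station gives a sphere (x−x_i)² + (y−y_i)² + z² = d_i² (stations at z=0).
Subtracting the SEIS04 sphere from SEIS05 and SEIS06: z² cancels, leaving linear equations in x and y:
-8.4 x − 238.8 y = -15645.00
-200.2 x + 67.2 y = 20426.30
Solving: x ≈ -79.104, y ≈ 68.298 km (keep extra digits for the depth step; rounded: -79.1, 68.3).
Then from the SEIS04 sphere: z² = 170.60² − (x − 87.2)² − (y − 46.8)² with x = -79.104, y = 68.298, so z ≈ 31.388 ≈ 31.4 km.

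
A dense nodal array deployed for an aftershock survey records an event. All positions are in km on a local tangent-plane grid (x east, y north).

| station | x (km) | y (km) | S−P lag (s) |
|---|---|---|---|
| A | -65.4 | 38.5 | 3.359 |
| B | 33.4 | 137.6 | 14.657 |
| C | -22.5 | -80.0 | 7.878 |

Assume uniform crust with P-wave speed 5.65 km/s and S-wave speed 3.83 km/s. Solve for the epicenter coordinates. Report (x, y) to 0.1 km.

Distance from S−P lag: d = Δt · v_P v_S / (v_P − v_S) = Δt · (5.65·3.83)/(5.65−3.83) ≈ 11.8898·Δt.
So d_A = 39.94, d_B = 174.27, d_C = 93.67 km.
Circle about each station: (x + 65.4)² + (y − 38.5)² = 39.94²; (x − 33.4)² + (y − 137.6)² = 174.27²; (x + 22.5)² + (y + 80.0)² = 93.67².
Subtracting pairs of circle equations eliminates x²+y² and gives linear equations (the radical axes):
197.6 x + 198.2 y = -14484.92
85.8 x − 237.0 y = -6032.03
Solving the 2×2 system: x ≈ -72.5, y ≈ -0.8 km.

(-72.5, -0.8)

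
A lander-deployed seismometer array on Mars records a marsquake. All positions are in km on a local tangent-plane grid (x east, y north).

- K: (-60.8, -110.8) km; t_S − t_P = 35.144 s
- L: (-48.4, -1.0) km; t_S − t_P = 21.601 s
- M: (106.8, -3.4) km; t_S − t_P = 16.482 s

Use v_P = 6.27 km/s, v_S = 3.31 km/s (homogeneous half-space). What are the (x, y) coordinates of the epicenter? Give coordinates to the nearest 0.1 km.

Distance from S−P lag: d = Δt · v_P v_S / (v_P − v_S) = Δt · (6.27·3.31)/(6.27−3.31) ≈ 7.0114·Δt.
So d_K = 246.41, d_L = 151.45, d_M = 115.56 km.
Circle about each station: (x + 60.8)² + (y + 110.8)² = 246.41²; (x + 48.4)² + (y + 1.0)² = 151.45²; (x − 106.8)² + (y + 3.4)² = 115.56².
Subtracting pairs of circle equations eliminates x²+y² and gives linear equations (the radical axes):
24.8 x + 219.6 y = 24151.07
335.2 x + 214.8 y = 42808.29
Solving the 2×2 system: x ≈ 61.7, y ≈ 103.0 km.

x ≈ 61.7 km, y ≈ 103.0 km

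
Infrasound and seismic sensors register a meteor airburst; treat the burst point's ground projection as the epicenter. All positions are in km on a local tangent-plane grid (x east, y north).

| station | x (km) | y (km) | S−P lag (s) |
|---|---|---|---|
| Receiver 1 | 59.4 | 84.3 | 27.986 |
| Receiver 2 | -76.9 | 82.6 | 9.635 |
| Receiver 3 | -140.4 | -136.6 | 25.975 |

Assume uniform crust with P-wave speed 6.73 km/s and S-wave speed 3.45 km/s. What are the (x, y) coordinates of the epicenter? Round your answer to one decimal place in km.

-135.2 km east, 47.2 km north

Distance from S−P lag: d = Δt · v_P v_S / (v_P − v_S) = Δt · (6.73·3.45)/(6.73−3.45) ≈ 7.0788·Δt.
So d_Receiver 1 = 198.11, d_Receiver 2 = 68.20, d_Receiver 3 = 183.87 km.
Circle about each station: (x − 59.4)² + (y − 84.3)² = 198.11²; (x + 76.9)² + (y − 82.6)² = 68.20²; (x + 140.4)² + (y + 136.6)² = 183.87².
Subtracting pairs of circle equations eliminates x²+y² and gives linear equations (the radical axes):
-272.6 x − 3.4 y = 36697.85
-399.6 x − 441.8 y = 33176.27
Solving the 2×2 system: x ≈ -135.2, y ≈ 47.2 km.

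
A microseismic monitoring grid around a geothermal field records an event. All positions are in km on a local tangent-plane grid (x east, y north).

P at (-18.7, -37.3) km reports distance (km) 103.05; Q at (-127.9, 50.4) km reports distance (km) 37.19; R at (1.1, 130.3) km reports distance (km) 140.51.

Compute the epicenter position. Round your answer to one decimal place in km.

x ≈ -97.0 km, y ≈ 29.7 km

Circle about each station: (x + 18.7)² + (y + 37.3)² = 103.05²; (x + 127.9)² + (y − 50.4)² = 37.19²; (x − 1.1)² + (y − 130.3)² = 140.51².
Subtracting the P equation from the Q and R equations removes the quadratic terms:
-218.4 x + 175.4 y = 26393.80
39.6 x + 335.2 y = 6114.56
Solving the 2×2 system: x ≈ -97.0, y ≈ 29.7 km.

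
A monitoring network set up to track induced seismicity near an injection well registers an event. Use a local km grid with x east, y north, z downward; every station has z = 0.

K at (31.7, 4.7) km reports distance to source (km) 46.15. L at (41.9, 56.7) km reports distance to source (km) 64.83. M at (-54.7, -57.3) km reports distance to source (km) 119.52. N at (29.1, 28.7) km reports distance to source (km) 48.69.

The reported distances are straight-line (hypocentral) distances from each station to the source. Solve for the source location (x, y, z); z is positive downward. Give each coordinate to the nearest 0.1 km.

(31.5, 11.8, 45.6)

Each station gives a sphere (x−x_i)² + (y−y_i)² + z² = d_i² (stations at z=0).
Subtracting the K sphere from L and M: z² cancels, leaving linear equations in x and y:
20.4 x + 104.0 y = 1870.41
-172.8 x − 124.0 y = -6906.81
Solving: x ≈ 31.498, y ≈ 11.806 km (keep extra digits for the depth step; rounded: 31.5, 11.8).
Then from the K sphere: z² = 46.15² − (x − 31.7)² − (y − 4.7)² with x = 31.498, y = 11.806, so z ≈ 45.599 ≈ 45.6 km.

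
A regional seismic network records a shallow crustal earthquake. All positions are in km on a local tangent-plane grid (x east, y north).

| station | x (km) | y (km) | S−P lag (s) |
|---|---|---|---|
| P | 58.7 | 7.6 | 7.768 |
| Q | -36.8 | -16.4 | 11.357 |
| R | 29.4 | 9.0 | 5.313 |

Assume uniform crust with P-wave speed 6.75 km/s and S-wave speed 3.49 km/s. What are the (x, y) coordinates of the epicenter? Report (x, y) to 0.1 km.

Distance from S−P lag: d = Δt · v_P v_S / (v_P − v_S) = Δt · (6.75·3.49)/(6.75−3.49) ≈ 7.2262·Δt.
So d_P = 56.13, d_Q = 82.07, d_R = 38.39 km.
Circle about each station: (x − 58.7)² + (y − 7.6)² = 56.13²; (x + 36.8)² + (y + 16.4)² = 82.07²; (x − 29.4)² + (y − 9.0)² = 38.39².
Subtracting the P equation from the Q and R equations removes the quadratic terms:
-191.0 x − 48.0 y = -5465.16
-58.6 x + 2.8 y = -881.31
Solving the 2×2 system: x ≈ 17.2, y ≈ 45.4 km.
Check against P (with the unrounded x, y): √((x − 58.7)²+(y − 7.6)²) = 56.12 ≈ 56.13 km. ✓

17.2 km east, 45.4 km north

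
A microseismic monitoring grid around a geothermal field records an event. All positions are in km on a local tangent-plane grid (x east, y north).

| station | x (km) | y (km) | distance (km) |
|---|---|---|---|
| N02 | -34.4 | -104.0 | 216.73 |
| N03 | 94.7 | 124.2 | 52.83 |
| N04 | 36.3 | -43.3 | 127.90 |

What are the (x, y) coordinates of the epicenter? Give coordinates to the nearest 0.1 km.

Circle about each station: (x + 34.4)² + (y + 104.0)² = 216.73²; (x − 94.7)² + (y − 124.2)² = 52.83²; (x − 36.3)² + (y + 43.3)² = 127.90².
Subtracting pairs of circle equations eliminates x²+y² and gives linear equations (the radical axes):
258.2 x + 456.4 y = 56575.25
141.4 x + 121.4 y = 21806.70
Solving the 2×2 system: x ≈ 92.9, y ≈ 71.4 km.

x ≈ 92.9 km, y ≈ 71.4 km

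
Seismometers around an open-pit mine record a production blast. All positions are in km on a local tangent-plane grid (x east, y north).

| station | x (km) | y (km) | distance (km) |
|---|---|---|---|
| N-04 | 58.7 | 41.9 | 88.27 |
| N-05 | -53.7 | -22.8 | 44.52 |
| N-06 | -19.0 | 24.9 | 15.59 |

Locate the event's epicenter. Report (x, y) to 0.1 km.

Circle about each station: (x − 58.7)² + (y − 41.9)² = 88.27²; (x + 53.7)² + (y + 22.8)² = 44.52²; (x + 19.0)² + (y − 24.9)² = 15.59².
Subtracting pairs of circle equations eliminates x²+y² and gives linear equations (the radical axes):
-224.8 x − 129.4 y = 4011.79
-155.4 x − 34.0 y = 3328.25
Solving the 2×2 system: x ≈ -23.6, y ≈ 10.0 km.
Check against N-04 (with the unrounded x, y): √((x − 58.7)²+(y − 41.9)²) = 88.27 ≈ 88.27 km. ✓

-23.6 km east, 10.0 km north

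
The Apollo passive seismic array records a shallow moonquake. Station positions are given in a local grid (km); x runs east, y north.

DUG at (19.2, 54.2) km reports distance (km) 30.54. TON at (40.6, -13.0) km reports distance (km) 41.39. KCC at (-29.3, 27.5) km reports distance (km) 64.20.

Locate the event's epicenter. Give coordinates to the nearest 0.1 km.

Circle about each station: (x − 19.2)² + (y − 54.2)² = 30.54²; (x − 40.6)² + (y + 13.0)² = 41.39²; (x + 29.3)² + (y − 27.5)² = 64.20².
Subtracting pairs of circle equations eliminates x²+y² and gives linear equations (the radical axes):
42.8 x − 134.4 y = -2269.36
-97.0 x − 53.4 y = -4880.49
Solving the 2×2 system: x ≈ 34.9, y ≈ 28.0 km.

x ≈ 34.9 km, y ≈ 28.0 km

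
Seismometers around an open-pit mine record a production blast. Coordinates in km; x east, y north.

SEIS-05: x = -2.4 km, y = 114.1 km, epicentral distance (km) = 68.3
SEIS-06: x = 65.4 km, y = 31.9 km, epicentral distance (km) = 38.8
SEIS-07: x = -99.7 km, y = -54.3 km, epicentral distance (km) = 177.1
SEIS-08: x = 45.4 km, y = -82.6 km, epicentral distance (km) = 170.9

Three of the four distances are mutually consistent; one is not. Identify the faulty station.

Solve using three stations at a time. Using SEIS-05, SEIS-06, SEIS-07 (subtract circle equations pairwise → linear system) gives (x, y) ≈ (37.0, 58.3).
Distances from that point to each station vs reported:
  SEIS-05: calculated 68.3 vs reported 68.3 → residual 0.0 km
  SEIS-06: calculated 38.8 vs reported 38.8 → residual 0.0 km
  SEIS-07: calculated 177.1 vs reported 177.1 → residual 0.0 km
  SEIS-08: calculated 141.2 vs reported 170.9 → residual 29.7 km
SEIS-05, SEIS-06, SEIS-07 are mutually consistent (residuals ≈ 0); SEIS-08 is off by 29.7 km.

SEIS-08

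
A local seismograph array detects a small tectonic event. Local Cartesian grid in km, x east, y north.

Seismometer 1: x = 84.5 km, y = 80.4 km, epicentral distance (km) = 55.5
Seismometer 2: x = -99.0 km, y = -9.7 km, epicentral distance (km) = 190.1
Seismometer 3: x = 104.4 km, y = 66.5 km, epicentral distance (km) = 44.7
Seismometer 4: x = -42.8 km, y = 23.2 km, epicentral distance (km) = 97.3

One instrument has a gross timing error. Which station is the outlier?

Solve using three stations at a time. Using Seismometer 1, Seismometer 2, Seismometer 3 (subtract circle equations pairwise → linear system) gives (x, y) ≈ (87.9, 25.1).
Distances from that point to each station vs reported:
  Seismometer 1: calculated 55.4 vs reported 55.5 → residual 0.1 km
  Seismometer 2: calculated 190.1 vs reported 190.1 → residual 0.0 km
  Seismometer 3: calculated 44.6 vs reported 44.7 → residual 0.1 km
  Seismometer 4: calculated 130.7 vs reported 97.3 → residual 33.4 km
Seismometer 1, Seismometer 2, Seismometer 3 are mutually consistent (residuals ≈ 0); Seismometer 4 is off by 33.4 km.

Seismometer 4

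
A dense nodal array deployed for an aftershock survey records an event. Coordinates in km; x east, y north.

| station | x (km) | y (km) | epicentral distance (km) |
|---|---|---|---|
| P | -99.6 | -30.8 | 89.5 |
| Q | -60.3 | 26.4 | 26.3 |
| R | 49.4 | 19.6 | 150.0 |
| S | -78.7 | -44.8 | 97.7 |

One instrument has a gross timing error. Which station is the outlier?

R

Solve using three stations at a time. Using P, Q, S (subtract circle equations pairwise → linear system) gives (x, y) ≈ (-65.7, 52.0).
Distances from that point to each station vs reported:
  P: calculated 89.5 vs reported 89.5 → residual 0.0 km
  Q: calculated 26.2 vs reported 26.3 → residual 0.1 km
  R: calculated 119.6 vs reported 150.0 → residual 30.4 km
  S: calculated 97.7 vs reported 97.7 → residual 0.0 km
P, Q, S are mutually consistent (residuals ≈ 0); R is off by 30.4 km.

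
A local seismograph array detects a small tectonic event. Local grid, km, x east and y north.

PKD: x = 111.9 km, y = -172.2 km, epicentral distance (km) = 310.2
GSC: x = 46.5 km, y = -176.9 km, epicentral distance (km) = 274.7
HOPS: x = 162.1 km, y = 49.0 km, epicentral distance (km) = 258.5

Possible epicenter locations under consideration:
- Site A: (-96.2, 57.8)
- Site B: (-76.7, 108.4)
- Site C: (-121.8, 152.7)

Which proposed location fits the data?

For each candidate, compare |candidate − station| to the reported distance:
Site A: residuals PKD 0.0, GSC 0.0, HOPS 0.1 → max 0.1 km
Site B: residuals PKD 27.9, GSC 36.1, HOPS 12.4 → max 36.1 km
Site C: residuals PKD 90.0, GSC 95.4, HOPS 43.7 → max 95.4 km
Only Site A has all residuals ≈ 0.

Site A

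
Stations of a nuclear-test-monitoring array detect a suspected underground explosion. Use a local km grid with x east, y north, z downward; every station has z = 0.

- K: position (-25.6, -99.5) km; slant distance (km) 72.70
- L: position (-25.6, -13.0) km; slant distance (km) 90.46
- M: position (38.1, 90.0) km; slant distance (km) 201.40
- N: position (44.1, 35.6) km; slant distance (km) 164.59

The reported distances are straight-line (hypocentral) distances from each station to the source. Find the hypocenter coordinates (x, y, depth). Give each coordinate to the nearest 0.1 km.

x ≈ -67.6 km, y ≈ -73.0 km, depth ≈ 53.1 km

Each station gives a sphere (x−x_i)² + (y−y_i)² + z² = d_i² (stations at z=0).
Subtracting the K sphere from L and M: z² cancels, leaving linear equations in x and y:
0.0 x + 173.0 y = -12628.97
127.4 x + 379.0 y = -36280.67
Solving: x ≈ -67.612, y ≈ -73.000 km (keep extra digits for the depth step; rounded: -67.6, -73.0).
Then from the K sphere: z² = 72.70² − (x + 25.6)² − (y + 99.5)² with x = -67.612, y = -73.000, so z ≈ 53.085 ≈ 53.1 km.
Check against N (with the unrounded solution): distance 164.59 ≈ 164.59 km. ✓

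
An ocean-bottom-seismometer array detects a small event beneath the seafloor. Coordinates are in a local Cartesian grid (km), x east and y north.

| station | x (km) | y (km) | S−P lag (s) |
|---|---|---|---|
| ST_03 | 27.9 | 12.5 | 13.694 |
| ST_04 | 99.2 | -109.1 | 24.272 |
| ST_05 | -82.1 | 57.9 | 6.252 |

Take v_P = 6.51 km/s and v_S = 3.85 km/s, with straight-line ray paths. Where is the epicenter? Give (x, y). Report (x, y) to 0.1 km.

-100.7 km east, 2.0 km north

Distance from S−P lag: d = Δt · v_P v_S / (v_P − v_S) = Δt · (6.51·3.85)/(6.51−3.85) ≈ 9.4224·Δt.
So d_ST_03 = 129.03, d_ST_04 = 228.70, d_ST_05 = 58.91 km.
Circle about each station: (x − 27.9)² + (y − 12.5)² = 129.03²; (x − 99.2)² + (y + 109.1)² = 228.70²; (x + 82.1)² + (y − 57.9)² = 58.91².
Subtracting pairs of circle equations eliminates x²+y² and gives linear equations (the radical axes):
142.6 x − 243.2 y = -14846.16
-220.0 x + 90.8 y = 22336.51
Solving the 2×2 system: x ≈ -100.7, y ≈ 2.0 km.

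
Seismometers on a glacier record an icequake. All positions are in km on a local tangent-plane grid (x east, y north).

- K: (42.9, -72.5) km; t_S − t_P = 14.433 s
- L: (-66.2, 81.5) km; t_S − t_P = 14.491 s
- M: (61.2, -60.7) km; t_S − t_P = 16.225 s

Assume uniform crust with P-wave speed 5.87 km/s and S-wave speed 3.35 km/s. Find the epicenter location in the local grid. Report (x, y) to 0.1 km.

Distance from S−P lag: d = Δt · v_P v_S / (v_P − v_S) = Δt · (5.87·3.35)/(5.87−3.35) ≈ 7.8034·Δt.
So d_K = 112.63, d_L = 113.08, d_M = 126.61 km.
Circle about each station: (x − 42.9)² + (y + 72.5)² = 112.63²; (x + 66.2)² + (y − 81.5)² = 113.08²; (x − 61.2)² + (y + 60.7)² = 126.61².
Subtracting the K equation from the L and M equations removes the quadratic terms:
-218.2 x + 308.0 y = 3826.46
36.6 x + 23.6 y = -3011.31
Solving the 2×2 system: x ≈ -62.0, y ≈ -31.5 km.
Check against K (with the unrounded x, y): √((x − 42.9)²+(y + 72.5)²) = 112.61 ≈ 112.63 km. ✓

-62.0 km east, -31.5 km north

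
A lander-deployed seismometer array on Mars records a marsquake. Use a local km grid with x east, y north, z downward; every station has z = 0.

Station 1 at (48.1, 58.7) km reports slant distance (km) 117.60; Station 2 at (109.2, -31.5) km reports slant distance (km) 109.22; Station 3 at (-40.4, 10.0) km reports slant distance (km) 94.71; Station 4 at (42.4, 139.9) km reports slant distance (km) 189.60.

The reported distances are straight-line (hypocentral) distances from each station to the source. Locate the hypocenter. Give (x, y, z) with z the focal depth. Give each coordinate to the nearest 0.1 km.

Each station gives a sphere (x−x_i)² + (y−y_i)² + z² = d_i² (stations at z=0).
Subtracting the Station 1 sphere from Station 2 and Station 3: z² cancels, leaving linear equations in x and y:
122.2 x − 180.4 y = 9058.34
-177.0 x − 97.4 y = 832.64
Solving: x ≈ 16.701, y ≈ -38.899 km (keep extra digits for the depth step; rounded: 16.7, -38.9).
Then from the Station 1 sphere: z² = 117.60² − (x − 48.1)² − (y − 58.7)² with x = 16.701, y = -38.899, so z ≈ 57.605 ≈ 57.6 km.
Check against Station 4 (with the unrounded solution): distance 189.60 ≈ 189.60 km. ✓

(16.7, -38.9, 57.6)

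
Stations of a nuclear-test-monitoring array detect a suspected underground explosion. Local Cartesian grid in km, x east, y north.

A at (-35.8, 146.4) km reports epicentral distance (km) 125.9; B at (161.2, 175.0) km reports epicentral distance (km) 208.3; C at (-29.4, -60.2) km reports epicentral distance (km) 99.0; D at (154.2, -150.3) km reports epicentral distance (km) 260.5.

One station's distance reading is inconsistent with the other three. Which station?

D

Solve using three stations at a time. Using A, B, C (subtract circle equations pairwise → linear system) gives (x, y) ≈ (11.8, 29.8).
Distances from that point to each station vs reported:
  A: calculated 125.9 vs reported 125.9 → residual 0.0 km
  B: calculated 208.3 vs reported 208.3 → residual 0.0 km
  C: calculated 99.0 vs reported 99.0 → residual 0.0 km
  D: calculated 229.6 vs reported 260.5 → residual 30.9 km
A, B, C are mutually consistent (residuals ≈ 0); D is off by 30.9 km.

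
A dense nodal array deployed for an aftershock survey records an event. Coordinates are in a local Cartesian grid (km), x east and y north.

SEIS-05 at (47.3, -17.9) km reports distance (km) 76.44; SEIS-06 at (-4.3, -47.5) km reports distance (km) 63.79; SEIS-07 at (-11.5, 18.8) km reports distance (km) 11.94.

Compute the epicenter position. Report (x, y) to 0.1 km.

Circle about each station: (x − 47.3)² + (y + 17.9)² = 76.44²; (x + 4.3)² + (y + 47.5)² = 63.79²; (x + 11.5)² + (y − 18.8)² = 11.94².
Subtracting pairs of circle equations eliminates x²+y² and gives linear equations (the radical axes):
-103.2 x − 59.2 y = 1490.95
-117.6 x + 73.4 y = 3628.50
Solving the 2×2 system: x ≈ -22.3, y ≈ 13.7 km.

(-22.3, 13.7)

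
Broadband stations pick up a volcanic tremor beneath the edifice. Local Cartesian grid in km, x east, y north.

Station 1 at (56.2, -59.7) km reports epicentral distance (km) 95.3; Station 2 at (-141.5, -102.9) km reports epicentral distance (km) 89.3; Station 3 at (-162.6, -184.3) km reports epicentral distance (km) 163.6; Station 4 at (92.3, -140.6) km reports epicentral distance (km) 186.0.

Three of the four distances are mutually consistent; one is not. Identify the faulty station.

Station 1

Solve using three stations at a time. Using Station 2, Station 3, Station 4 (subtract circle equations pairwise → linear system) gives (x, y) ≈ (-69.9, -49.5).
Distances from that point to each station vs reported:
  Station 1: calculated 126.5 vs reported 95.3 → residual 31.2 km
  Station 2: calculated 89.3 vs reported 89.3 → residual 0.0 km
  Station 3: calculated 163.6 vs reported 163.6 → residual 0.0 km
  Station 4: calculated 186.0 vs reported 186.0 → residual 0.0 km
Station 2, Station 3, Station 4 are mutually consistent (residuals ≈ 0); Station 1 is off by 31.2 km.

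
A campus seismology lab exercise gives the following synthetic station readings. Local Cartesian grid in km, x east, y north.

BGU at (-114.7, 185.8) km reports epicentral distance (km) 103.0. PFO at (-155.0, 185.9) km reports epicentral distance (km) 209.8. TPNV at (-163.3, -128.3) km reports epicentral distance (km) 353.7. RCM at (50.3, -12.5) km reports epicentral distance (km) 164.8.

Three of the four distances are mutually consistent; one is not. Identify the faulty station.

Solve using three stations at a time. Using PFO, TPNV, RCM (subtract circle equations pairwise → linear system) gives (x, y) ≈ (52.1, 152.3).
Distances from that point to each station vs reported:
  BGU: calculated 170.1 vs reported 103.0 → residual 67.1 km
  PFO: calculated 209.8 vs reported 209.8 → residual 0.0 km
  TPNV: calculated 353.7 vs reported 353.7 → residual 0.0 km
  RCM: calculated 164.8 vs reported 164.8 → residual 0.0 km
PFO, TPNV, RCM are mutually consistent (residuals ≈ 0); BGU is off by 67.1 km.

BGU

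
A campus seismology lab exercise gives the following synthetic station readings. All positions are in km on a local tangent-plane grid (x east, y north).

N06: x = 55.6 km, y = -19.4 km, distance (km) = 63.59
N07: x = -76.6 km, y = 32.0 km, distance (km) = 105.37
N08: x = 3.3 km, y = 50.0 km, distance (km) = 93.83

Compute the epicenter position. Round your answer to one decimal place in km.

x ≈ -3.2 km, y ≈ -43.6 km

Circle about each station: (x − 55.6)² + (y + 19.4)² = 63.59²; (x + 76.6)² + (y − 32.0)² = 105.37²; (x − 3.3)² + (y − 50.0)² = 93.83².
Subtracting pairs of circle equations eliminates x²+y² and gives linear equations (the radical axes):
-264.4 x + 102.8 y = -3635.31
-104.6 x + 138.8 y = -5717.21
Solving the 2×2 system: x ≈ -3.2, y ≈ -43.6 km.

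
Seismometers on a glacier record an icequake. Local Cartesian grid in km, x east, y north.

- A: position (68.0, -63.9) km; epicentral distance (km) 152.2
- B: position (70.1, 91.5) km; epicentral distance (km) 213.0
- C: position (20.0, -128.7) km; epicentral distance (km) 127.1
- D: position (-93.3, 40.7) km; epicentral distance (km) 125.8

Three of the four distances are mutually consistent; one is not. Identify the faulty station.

Solve using three stations at a time. Using A, B, C (subtract circle equations pairwise → linear system) gives (x, y) ≈ (-84.0, -55.6).
Distances from that point to each station vs reported:
  A: calculated 152.2 vs reported 152.2 → residual 0.0 km
  B: calculated 213.0 vs reported 213.0 → residual 0.0 km
  C: calculated 127.1 vs reported 127.1 → residual 0.0 km
  D: calculated 96.7 vs reported 125.8 → residual 29.1 km
A, B, C are mutually consistent (residuals ≈ 0); D is off by 29.1 km.

D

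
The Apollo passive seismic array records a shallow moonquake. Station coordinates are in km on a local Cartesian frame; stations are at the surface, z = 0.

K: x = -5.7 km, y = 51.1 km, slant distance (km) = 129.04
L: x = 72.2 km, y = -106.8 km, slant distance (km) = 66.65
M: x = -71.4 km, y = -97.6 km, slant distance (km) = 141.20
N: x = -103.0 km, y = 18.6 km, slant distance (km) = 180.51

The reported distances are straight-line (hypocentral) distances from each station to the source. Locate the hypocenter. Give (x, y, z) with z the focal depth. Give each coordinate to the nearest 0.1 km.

x ≈ 57.4 km, y ≈ -54.6 km, depth ≈ 38.7 km

Each station gives a sphere (x−x_i)² + (y−y_i)² + z² = d_i² (stations at z=0).
Subtracting the K sphere from L and M: z² cancels, leaving linear equations in x and y:
155.8 x − 315.8 y = 26184.48
-131.4 x − 297.4 y = 8693.90
Solving: x ≈ 57.403, y ≈ -54.595 km (keep extra digits for the depth step; rounded: 57.4, -54.6).
Then from the K sphere: z² = 129.04² − (x + 5.7)² − (y − 51.1)² with x = 57.403, y = -54.595, so z ≈ 38.703 ≈ 38.7 km.
Check against N (with the unrounded solution): distance 180.51 ≈ 180.51 km. ✓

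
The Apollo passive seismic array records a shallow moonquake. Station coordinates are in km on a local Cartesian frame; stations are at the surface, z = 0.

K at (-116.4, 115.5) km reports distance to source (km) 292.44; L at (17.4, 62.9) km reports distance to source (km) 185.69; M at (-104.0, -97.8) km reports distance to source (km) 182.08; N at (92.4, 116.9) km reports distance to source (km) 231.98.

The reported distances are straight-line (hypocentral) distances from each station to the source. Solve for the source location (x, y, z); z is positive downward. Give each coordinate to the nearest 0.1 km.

x ≈ 65.4 km, y ≈ -103.7 km, depth ≈ 66.5 km

Each station gives a sphere (x−x_i)² + (y−y_i)² + z² = d_i² (stations at z=0).
Subtracting the K sphere from L and M: z² cancels, leaving linear equations in x and y:
267.6 x − 105.2 y = 28410.34
24.8 x − 426.6 y = 45859.66
Solving: x ≈ 65.401, y ≈ -103.698 km (keep extra digits for the depth step; rounded: 65.4, -103.7).
Then from the K sphere: z² = 292.44² − (x + 116.4)² − (y − 115.5)² with x = 65.401, y = -103.698, so z ≈ 66.497 ≈ 66.5 km.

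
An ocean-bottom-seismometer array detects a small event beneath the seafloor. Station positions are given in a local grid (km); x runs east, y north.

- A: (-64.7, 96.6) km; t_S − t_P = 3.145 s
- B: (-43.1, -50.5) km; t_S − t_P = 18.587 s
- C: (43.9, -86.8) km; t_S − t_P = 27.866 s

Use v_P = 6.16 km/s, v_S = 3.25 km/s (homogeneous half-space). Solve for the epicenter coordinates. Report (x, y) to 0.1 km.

Distance from S−P lag: d = Δt · v_P v_S / (v_P − v_S) = Δt · (6.16·3.25)/(6.16−3.25) ≈ 6.8797·Δt.
So d_A = 21.64, d_B = 127.87, d_C = 191.71 km.
Circle about each station: (x + 64.7)² + (y − 96.6)² = 21.64²; (x + 43.1)² + (y + 50.5)² = 127.87²; (x − 43.9)² + (y + 86.8)² = 191.71².
Subtracting pairs of circle equations eliminates x²+y² and gives linear equations (the radical axes):
43.2 x − 294.2 y = -24992.24
217.2 x − 366.8 y = -40340.63
Solving the 2×2 system: x ≈ -56.2, y ≈ 76.7 km.

-56.2 km east, 76.7 km north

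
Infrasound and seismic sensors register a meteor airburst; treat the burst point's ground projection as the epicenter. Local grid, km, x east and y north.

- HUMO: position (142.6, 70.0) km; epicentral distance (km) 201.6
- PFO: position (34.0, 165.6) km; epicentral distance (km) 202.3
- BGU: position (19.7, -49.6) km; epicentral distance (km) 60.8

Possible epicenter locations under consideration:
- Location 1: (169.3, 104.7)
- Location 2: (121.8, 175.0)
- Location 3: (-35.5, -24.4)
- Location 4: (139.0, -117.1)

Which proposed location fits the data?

Location 3

For each candidate, compare |candidate − station| to the reported distance:
Location 1: residuals HUMO 157.8, PFO 53.9, BGU 154.1 → max 157.8 km
Location 2: residuals HUMO 94.6, PFO 114.0, BGU 185.9 → max 185.9 km
Location 3: residuals HUMO 0.0, PFO 0.0, BGU 0.1 → max 0.1 km
Location 4: residuals HUMO 14.5, PFO 99.3, BGU 76.3 → max 99.3 km
Only Location 3 has all residuals ≈ 0.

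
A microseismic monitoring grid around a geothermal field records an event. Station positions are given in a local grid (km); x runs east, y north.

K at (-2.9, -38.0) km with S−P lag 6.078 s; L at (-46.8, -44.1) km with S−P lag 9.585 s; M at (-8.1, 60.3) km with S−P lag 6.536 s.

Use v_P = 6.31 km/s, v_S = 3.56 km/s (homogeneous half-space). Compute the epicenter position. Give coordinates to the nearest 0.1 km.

Distance from S−P lag: d = Δt · v_P v_S / (v_P − v_S) = Δt · (6.31·3.56)/(6.31−3.56) ≈ 8.1686·Δt.
So d_K = 49.65, d_L = 78.30, d_M = 53.39 km.
Circle about each station: (x + 2.9)² + (y + 38.0)² = 49.65²; (x + 46.8)² + (y + 44.1)² = 78.30²; (x + 8.1)² + (y − 60.3)² = 53.39².
Subtracting pairs of circle equations eliminates x²+y² and gives linear equations (the radical axes):
-87.8 x − 12.2 y = -983.13
-10.4 x + 196.6 y = 1863.92
Solving the 2×2 system: x ≈ 9.8, y ≈ 10.0 km.

(9.8, 10.0)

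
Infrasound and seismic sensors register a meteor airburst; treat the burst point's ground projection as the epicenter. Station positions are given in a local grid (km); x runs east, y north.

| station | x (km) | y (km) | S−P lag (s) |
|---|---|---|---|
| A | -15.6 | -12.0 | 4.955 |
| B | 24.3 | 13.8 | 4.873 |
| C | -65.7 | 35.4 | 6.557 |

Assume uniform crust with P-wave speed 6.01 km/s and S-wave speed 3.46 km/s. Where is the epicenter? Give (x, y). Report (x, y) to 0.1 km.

Distance from S−P lag: d = Δt · v_P v_S / (v_P − v_S) = Δt · (6.01·3.46)/(6.01−3.46) ≈ 8.1547·Δt.
So d_A = 40.41, d_B = 39.74, d_C = 53.47 km.
Circle about each station: (x + 15.6)² + (y + 12.0)² = 40.41²; (x − 24.3)² + (y − 13.8)² = 39.74²; (x + 65.7)² + (y − 35.4)² = 53.47².
Subtracting pairs of circle equations eliminates x²+y² and gives linear equations (the radical axes):
79.8 x + 51.6 y = 447.27
-100.2 x + 94.8 y = 3956.22
Solving the 2×2 system: x ≈ -12.7, y ≈ 28.3 km.
Check against A (with the unrounded x, y): √((x + 15.6)²+(y + 12.0)²) = 40.41 ≈ 40.41 km. ✓

(-12.7, 28.3)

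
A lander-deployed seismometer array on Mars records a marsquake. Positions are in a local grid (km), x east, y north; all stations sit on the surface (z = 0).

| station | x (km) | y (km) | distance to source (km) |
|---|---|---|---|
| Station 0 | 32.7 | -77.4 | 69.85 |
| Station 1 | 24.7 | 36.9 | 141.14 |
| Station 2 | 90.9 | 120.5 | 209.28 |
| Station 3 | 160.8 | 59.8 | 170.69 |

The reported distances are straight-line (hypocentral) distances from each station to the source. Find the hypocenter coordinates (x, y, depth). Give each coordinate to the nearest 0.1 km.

x ≈ 80.9 km, y ≈ -82.4 km, depth ≈ 50.3 km

Each station gives a sphere (x−x_i)² + (y−y_i)² + z² = d_i² (stations at z=0).
Subtracting the Station 0 sphere from Station 1 and Station 2: z² cancels, leaving linear equations in x and y:
-16.0 x + 228.6 y = -20129.83
116.4 x + 395.8 y = -23196.09
Solving: x ≈ 80.893, y ≈ -82.395 km (keep extra digits for the depth step; rounded: 80.9, -82.4).
Then from the Station 0 sphere: z² = 69.85² − (x − 32.7)² − (y + 77.4)² with x = 80.893, y = -82.395, so z ≈ 50.314 ≈ 50.3 km.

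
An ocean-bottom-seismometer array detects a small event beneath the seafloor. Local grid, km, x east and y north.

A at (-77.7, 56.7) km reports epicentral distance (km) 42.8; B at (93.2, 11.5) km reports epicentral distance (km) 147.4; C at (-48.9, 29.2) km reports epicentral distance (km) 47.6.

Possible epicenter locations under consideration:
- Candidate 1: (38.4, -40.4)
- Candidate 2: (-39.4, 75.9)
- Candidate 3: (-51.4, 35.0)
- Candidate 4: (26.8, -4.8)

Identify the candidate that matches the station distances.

Candidate 2

For each candidate, compare |candidate − station| to the reported distance:
Candidate 1: residuals A 108.6, B 71.9, C 64.0 → max 108.6 km
Candidate 2: residuals A 0.0, B 0.0, C 0.1 → max 0.1 km
Candidate 3: residuals A 8.7, B 0.9, C 41.3 → max 41.3 km
Candidate 4: residuals A 78.5, B 79.0, C 35.4 → max 79.0 km
Only Candidate 2 has all residuals ≈ 0.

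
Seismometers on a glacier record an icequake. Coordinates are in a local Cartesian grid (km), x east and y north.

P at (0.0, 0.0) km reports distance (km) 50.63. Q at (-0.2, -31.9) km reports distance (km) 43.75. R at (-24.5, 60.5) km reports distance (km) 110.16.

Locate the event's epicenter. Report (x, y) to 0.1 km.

Circle about each station: x² + y² = 50.63²; (x + 0.2)² + (y + 31.9)² = 43.75²; (x + 24.5)² + (y − 60.5)² = 110.16².
Subtracting pairs of circle equations eliminates x²+y² and gives linear equations (the radical axes):
-0.4 x − 63.8 y = 1666.98
-49.0 x + 121.0 y = -5311.33
Solving the 2×2 system: x ≈ 43.2, y ≈ -26.4 km.
Check against P (with the unrounded x, y): √(x²+y²) = 50.63 ≈ 50.63 km. ✓

x ≈ 43.2 km, y ≈ -26.4 km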